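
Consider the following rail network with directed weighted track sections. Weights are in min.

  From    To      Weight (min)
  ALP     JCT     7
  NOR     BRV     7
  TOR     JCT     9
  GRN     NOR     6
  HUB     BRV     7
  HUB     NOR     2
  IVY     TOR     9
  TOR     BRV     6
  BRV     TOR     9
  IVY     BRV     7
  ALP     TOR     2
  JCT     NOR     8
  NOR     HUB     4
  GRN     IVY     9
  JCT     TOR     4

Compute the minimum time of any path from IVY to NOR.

26 min

Running Dijkstra from IVY:
IVY: 0
BRV: 7  (via IVY)
TOR: 9  (via IVY)
JCT: 18  (via TOR)
NOR: 26  (via JCT)
Shortest route: IVY → TOR → JCT → NOR = 26 min.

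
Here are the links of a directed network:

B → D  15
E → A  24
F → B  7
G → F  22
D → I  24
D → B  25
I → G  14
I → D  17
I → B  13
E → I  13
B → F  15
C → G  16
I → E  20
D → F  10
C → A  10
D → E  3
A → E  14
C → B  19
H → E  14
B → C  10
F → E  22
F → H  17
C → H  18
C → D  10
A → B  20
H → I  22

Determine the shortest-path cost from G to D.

Candidate routes:
G → F → B → C → D: 22+7+10+10 = 49
G → F → B → D: 22+7+15 = 44
G → F → E → I → D: 22+22+13+17 = 74
G → F → H → I → D: 22+17+22+17 = 78
The minimum is 44 via G → F → B → D.

44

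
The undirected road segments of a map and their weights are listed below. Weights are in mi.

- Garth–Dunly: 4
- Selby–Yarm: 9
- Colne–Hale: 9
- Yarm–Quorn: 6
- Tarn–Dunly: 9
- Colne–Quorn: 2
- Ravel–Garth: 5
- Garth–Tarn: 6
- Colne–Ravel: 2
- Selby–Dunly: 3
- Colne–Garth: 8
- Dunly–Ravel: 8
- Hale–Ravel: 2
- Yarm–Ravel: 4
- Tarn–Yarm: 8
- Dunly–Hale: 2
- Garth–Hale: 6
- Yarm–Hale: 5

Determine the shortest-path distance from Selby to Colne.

9 mi

Shortest distances from Selby:
Selby: 0
Dunly: 3  (via Selby)
Hale: 5  (via Dunly)
Ravel: 7  (via Hale)
Garth: 7  (via Dunly)
Colne: 9  (via Ravel)
Shortest route: Selby–Dunly–Hale–Ravel–Colne = 9 mi.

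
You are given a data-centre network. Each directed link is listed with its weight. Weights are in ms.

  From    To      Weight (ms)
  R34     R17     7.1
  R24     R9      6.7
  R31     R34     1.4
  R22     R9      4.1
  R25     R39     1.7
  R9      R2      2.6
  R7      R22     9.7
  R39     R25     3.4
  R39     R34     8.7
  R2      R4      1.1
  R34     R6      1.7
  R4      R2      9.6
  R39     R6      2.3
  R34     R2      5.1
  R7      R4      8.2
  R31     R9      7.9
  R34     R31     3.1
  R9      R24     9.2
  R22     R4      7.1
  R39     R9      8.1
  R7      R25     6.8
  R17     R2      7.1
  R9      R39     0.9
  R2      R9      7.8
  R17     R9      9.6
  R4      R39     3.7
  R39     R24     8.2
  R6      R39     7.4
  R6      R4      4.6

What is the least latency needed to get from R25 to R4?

Settle nodes by increasing distance from R25:
R25: 0
R39: 1.7  (via R25)
R6: 4  (via R39)
R4: 8.6  (via R6)
Shortest route: R25–R39–R6–R4 = 8.6 ms.

8.6 ms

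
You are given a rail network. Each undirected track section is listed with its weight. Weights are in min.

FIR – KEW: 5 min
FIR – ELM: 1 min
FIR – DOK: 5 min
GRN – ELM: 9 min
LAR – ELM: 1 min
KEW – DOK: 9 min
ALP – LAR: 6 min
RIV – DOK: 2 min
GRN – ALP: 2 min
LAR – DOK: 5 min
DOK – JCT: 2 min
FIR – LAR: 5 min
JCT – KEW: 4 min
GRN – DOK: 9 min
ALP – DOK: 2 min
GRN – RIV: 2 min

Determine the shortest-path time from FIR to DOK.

Candidate routes:
FIR–ELM–LAR–DOK: 1+1+5 = 7
FIR–DOK: 5 = 5
The minimum is 5 min via FIR–DOK.

5 min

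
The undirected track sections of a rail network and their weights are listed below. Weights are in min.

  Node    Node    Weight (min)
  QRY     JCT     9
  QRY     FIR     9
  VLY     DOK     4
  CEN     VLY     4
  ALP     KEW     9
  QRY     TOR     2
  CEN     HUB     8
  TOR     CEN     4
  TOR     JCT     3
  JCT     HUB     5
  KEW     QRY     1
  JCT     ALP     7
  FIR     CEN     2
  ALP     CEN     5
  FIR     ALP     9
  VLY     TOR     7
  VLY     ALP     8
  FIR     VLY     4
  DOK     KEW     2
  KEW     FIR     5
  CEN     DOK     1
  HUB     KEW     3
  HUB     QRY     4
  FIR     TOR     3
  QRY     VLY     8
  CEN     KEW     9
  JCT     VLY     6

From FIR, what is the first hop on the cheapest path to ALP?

CEN

Compare a few routes:
FIR → TOR → CEN → ALP: 3+4+5 = 12
FIR → CEN → ALP: 2+5 = 7
FIR → ALP: 9 = 9
Cheapest is FIR → CEN → ALP at 7 min.
So from FIR the first move is to CEN.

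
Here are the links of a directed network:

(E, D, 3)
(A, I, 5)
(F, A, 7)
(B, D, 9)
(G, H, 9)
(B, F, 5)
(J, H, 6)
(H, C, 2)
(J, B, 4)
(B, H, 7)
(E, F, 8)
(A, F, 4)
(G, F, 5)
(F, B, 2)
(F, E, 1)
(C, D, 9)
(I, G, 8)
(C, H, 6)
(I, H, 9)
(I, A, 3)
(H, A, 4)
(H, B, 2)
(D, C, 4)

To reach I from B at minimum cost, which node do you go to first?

H

Compare a few routes:
B → F → E → D → C → H → A → I: 5+1+3+4+6+4+5 = 28
B → F → A → I: 5+7+5 = 17
B → D → C → H → A → I: 9+4+6+4+5 = 28
B → H → A → I: 7+4+5 = 16
Cheapest is B → H → A → I at 16.
So from B the first move is to H.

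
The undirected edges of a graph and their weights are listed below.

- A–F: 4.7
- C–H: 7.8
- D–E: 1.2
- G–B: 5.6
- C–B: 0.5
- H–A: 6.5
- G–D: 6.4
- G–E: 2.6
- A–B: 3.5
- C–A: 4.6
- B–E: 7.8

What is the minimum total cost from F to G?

Candidate routes:
F - A - B - E - G: 4.7+3.5+7.8+2.6 = 18.6
F - A - B - G: 4.7+3.5+5.6 = 13.8
F - A - C - B - G: 4.7+4.6+0.5+5.6 = 15.4
Cheapest is F - A - B - G at 13.8.

13.8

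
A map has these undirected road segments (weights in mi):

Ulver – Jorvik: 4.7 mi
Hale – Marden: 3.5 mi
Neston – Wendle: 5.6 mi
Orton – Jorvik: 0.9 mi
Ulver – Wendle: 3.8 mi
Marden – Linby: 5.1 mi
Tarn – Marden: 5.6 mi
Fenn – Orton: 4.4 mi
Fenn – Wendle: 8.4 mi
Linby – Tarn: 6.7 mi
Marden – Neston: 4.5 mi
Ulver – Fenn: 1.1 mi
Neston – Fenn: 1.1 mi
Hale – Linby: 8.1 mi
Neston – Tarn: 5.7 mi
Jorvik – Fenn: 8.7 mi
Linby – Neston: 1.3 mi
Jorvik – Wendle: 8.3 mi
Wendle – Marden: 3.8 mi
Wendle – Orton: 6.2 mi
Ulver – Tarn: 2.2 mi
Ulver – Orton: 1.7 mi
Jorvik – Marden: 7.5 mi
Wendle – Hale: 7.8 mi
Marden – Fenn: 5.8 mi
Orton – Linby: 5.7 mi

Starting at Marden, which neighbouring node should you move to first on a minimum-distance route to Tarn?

Tarn

Enumerating some paths:
Marden → Neston → Fenn → Ulver → Tarn: 4.5+1.1+1.1+2.2 = 8.9
Marden → Fenn → Ulver → Tarn: 5.8+1.1+2.2 = 9.1
Marden → Tarn: 5.6 = 5.6
The minimum is 5.6 mi via Marden → Tarn.
So from Marden the first move is to Tarn.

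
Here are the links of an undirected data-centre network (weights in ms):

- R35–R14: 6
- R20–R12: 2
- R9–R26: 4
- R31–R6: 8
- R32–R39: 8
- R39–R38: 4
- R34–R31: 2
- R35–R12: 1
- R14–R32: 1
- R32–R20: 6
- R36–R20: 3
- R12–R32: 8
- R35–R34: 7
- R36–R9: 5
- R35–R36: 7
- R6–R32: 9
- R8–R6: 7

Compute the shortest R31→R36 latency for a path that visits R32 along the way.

25 ms

Shortest R31→R32: R31 → R34 → R35 → R14 → R32 = 16
Best R32 to R36: R32 → R20 → R36 costing 9
Total via R32: 16 + 9 = 25 ms.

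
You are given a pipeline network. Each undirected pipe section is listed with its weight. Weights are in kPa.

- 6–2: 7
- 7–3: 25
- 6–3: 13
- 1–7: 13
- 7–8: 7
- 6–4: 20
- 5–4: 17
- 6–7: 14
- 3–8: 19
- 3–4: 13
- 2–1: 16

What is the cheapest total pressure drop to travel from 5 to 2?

Enumerating some paths:
5 - 4 - 6 - 2: 17+20+7 = 44
5 - 4 - 3 - 6 - 2: 17+13+13+7 = 50
5 - 4 - 3 - 7 - 6 - 2: 17+13+25+14+7 = 76
5 - 4 - 3 - 8 - 7 - 6 - 2: 17+13+19+7+14+7 = 77
Cheapest is 5 - 4 - 6 - 2 at 44 kPa.

44 kPa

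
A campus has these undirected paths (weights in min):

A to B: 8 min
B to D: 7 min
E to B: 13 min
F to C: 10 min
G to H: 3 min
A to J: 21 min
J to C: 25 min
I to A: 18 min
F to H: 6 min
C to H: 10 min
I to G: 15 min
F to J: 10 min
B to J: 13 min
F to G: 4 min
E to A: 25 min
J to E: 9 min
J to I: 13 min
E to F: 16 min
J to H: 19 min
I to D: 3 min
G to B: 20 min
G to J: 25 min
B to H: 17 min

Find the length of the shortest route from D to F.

Shortest distances from D:
D: 0
I: 3  (via D)
B: 7  (via D)
A: 15  (via B)
J: 16  (via I)
G: 18  (via I)
E: 20  (via B)
H: 21  (via G)
F: 22  (via G)
Shortest route: D → I → G → F = 22 min.

22 min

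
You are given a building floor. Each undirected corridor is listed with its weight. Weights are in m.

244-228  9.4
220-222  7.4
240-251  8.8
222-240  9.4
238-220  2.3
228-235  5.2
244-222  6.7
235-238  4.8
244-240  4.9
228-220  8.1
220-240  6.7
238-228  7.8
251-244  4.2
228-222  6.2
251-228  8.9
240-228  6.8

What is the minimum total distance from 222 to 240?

9.4 m

Candidate routes:
222 → 244 → 240: 6.7+4.9 = 11.6
222 → 240: 9.4 = 9.4
The minimum is 9.4 m via 222 → 240.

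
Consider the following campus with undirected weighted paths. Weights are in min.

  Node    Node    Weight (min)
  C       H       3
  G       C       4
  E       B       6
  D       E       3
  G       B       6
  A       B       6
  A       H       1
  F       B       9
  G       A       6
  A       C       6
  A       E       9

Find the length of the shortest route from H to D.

13 min

Settle nodes by increasing distance from H:
H: 0
A: 1  (via H)
C: 3  (via H)
B: 7  (via A)
G: 7  (via A)
E: 10  (via A)
D: 13  (via E)
Shortest route: H → A → E → D = 13 min.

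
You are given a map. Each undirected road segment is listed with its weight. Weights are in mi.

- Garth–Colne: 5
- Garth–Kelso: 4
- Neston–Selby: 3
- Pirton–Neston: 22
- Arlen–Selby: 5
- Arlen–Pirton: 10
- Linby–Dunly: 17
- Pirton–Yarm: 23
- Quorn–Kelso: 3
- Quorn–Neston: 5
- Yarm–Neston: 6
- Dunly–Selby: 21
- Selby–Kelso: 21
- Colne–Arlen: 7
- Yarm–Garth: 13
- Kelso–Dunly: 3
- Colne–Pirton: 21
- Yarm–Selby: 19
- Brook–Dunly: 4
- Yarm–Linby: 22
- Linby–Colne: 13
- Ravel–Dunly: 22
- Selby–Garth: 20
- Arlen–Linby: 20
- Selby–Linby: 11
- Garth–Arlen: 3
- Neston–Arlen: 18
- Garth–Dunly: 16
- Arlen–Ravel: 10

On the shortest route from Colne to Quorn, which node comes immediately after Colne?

Garth

Compare a few routes:
Colne - Garth - Kelso - Quorn: 5+4+3 = 12
Colne - Arlen - Garth - Kelso - Quorn: 7+3+4+3 = 17
Colne - Arlen - Selby - Neston - Quorn: 7+5+3+5 = 20
The minimum is 12 mi via Colne - Garth - Kelso - Quorn.
So from Colne the first move is to Garth.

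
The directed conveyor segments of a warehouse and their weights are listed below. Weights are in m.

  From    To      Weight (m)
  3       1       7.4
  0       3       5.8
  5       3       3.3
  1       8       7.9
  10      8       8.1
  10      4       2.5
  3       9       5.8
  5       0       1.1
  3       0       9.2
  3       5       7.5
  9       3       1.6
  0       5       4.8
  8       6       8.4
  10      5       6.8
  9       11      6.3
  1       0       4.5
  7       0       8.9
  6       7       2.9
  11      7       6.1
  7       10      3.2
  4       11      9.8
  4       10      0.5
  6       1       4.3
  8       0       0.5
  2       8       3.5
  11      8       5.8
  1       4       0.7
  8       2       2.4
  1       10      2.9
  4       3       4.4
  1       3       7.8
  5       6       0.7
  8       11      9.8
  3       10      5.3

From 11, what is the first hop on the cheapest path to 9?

8

Candidate routes:
11–8–0–5–3–9: 5.8+0.5+4.8+3.3+5.8 = 20.2
11–8–0–3–9: 5.8+0.5+5.8+5.8 = 17.9
The minimum is 17.9 m via 11–8–0–3–9.
So from 11 the first move is to 8.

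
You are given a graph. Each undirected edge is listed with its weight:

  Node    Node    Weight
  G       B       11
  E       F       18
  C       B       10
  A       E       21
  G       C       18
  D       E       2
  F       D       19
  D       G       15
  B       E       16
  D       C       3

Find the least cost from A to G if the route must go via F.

Shortest A→F: A–E–F = 39
Shortest F→G: F–D–G = 34
Total via F: 39 + 34 = 73.

73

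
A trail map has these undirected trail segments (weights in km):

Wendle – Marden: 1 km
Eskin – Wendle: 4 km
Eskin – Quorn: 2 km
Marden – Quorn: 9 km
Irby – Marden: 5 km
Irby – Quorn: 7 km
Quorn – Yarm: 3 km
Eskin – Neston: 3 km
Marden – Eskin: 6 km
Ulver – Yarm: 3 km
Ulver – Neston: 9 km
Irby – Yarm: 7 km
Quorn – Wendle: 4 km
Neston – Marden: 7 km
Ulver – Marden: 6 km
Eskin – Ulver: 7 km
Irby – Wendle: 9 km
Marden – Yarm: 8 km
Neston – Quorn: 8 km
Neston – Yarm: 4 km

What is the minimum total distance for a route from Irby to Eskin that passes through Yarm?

Best Irby to Yarm: Irby → Yarm costing 7
Shortest Yarm→Eskin: Yarm → Quorn → Eskin = 5
Total via Yarm: 7 + 5 = 12 km.

12 km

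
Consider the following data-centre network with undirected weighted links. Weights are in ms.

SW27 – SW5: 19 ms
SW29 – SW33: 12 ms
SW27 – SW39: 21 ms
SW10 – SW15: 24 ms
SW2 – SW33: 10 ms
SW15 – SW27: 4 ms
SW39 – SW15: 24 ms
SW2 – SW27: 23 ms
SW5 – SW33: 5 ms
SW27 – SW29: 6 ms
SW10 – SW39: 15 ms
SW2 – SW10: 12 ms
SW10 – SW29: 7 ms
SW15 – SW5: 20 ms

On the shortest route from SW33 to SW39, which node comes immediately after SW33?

Enumerating some paths:
SW33 - SW29 - SW27 - SW39: 12+6+21 = 39
SW33 - SW29 - SW10 - SW39: 12+7+15 = 34
SW33 - SW2 - SW10 - SW39: 10+12+15 = 37
Cheapest is SW33 - SW29 - SW10 - SW39 at 34 ms.
So from SW33 the first move is to SW29.

SW29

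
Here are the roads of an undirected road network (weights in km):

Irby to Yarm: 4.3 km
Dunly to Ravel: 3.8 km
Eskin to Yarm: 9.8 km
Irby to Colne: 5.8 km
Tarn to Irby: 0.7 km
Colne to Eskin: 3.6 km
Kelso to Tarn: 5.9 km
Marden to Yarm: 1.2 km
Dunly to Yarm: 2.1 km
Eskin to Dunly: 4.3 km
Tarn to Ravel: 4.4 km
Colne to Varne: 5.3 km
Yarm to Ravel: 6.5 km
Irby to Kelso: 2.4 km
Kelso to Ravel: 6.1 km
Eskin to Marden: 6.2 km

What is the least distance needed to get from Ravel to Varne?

Enumerating some paths:
Ravel–Dunly–Eskin–Colne–Varne: 3.8+4.3+3.6+5.3 = 17
Ravel–Tarn–Irby–Colne–Varne: 4.4+0.7+5.8+5.3 = 16.2
Ravel–Kelso–Irby–Colne–Varne: 6.1+2.4+5.8+5.3 = 19.6
Cheapest is Ravel–Tarn–Irby–Colne–Varne at 16.2 km.

16.2 km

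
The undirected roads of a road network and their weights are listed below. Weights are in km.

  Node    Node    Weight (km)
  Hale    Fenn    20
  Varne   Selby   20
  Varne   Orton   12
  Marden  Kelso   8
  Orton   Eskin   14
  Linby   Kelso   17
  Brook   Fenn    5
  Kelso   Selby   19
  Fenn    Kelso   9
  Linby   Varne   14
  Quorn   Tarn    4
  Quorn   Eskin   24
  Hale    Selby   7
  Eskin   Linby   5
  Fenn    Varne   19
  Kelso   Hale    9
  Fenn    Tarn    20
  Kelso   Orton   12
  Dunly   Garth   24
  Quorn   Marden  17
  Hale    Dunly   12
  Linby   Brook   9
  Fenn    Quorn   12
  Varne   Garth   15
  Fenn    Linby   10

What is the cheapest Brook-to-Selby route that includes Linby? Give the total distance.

42 km

Best Brook to Linby: Brook–Linby costing 9
Shortest Linby→Selby: Linby–Kelso–Hale–Selby = 33
Total via Linby: 9 + 33 = 42 km.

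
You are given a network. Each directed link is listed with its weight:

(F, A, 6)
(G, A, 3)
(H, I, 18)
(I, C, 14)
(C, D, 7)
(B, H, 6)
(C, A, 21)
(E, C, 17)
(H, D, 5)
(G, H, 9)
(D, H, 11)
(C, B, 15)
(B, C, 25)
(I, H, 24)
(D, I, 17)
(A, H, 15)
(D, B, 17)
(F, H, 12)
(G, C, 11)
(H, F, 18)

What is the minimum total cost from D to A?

35

Enumerating some paths:
D–I–C–A: 17+14+21 = 52
D–B–H–F–A: 17+6+18+6 = 47
D–H–F–A: 11+18+6 = 35
The minimum is 35 via D–H–F–A.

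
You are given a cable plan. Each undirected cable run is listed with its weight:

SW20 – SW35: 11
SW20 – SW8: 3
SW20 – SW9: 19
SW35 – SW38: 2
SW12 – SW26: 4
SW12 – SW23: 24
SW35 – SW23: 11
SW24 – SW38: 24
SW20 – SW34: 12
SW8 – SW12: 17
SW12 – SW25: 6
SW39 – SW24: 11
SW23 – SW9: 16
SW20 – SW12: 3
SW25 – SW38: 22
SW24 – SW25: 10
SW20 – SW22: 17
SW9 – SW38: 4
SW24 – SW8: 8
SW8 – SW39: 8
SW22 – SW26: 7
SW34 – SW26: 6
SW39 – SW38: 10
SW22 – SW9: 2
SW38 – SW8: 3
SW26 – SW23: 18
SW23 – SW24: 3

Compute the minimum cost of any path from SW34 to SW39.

Candidate routes:
SW34–SW20–SW8–SW38–SW39: 12+3+3+10 = 28
SW34–SW26–SW12–SW20–SW8–SW39: 6+4+3+3+8 = 24
SW34–SW20–SW8–SW39: 12+3+8 = 23
The minimum is 23 via SW34–SW20–SW8–SW39.

23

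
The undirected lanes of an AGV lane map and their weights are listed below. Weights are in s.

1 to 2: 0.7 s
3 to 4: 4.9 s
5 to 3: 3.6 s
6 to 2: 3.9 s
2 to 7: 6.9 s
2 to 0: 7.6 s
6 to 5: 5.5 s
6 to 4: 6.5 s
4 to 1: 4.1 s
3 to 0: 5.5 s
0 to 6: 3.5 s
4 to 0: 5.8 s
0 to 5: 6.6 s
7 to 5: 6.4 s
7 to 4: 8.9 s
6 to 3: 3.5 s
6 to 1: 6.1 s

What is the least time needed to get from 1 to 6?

Compare a few routes:
1–6: 6.1 = 6.1
1–2–6: 0.7+3.9 = 4.6
The minimum is 4.6 s via 1–2–6.

4.6 s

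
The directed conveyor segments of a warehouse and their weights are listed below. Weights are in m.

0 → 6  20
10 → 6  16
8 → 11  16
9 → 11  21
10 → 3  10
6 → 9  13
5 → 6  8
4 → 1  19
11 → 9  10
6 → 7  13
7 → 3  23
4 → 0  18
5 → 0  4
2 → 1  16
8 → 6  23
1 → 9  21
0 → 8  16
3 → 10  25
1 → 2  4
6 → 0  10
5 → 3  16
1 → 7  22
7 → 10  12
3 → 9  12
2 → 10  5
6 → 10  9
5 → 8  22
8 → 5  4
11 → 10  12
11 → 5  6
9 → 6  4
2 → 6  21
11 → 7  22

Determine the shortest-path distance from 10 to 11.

Running Dijkstra from 10:
10: 0
3: 10  (via 10)
6: 16  (via 10)
9: 22  (via 3)
0: 26  (via 6)
7: 29  (via 6)
8: 42  (via 0)
11: 43  (via 9)
Shortest route: 10–3–9–11 = 43 m.

43 m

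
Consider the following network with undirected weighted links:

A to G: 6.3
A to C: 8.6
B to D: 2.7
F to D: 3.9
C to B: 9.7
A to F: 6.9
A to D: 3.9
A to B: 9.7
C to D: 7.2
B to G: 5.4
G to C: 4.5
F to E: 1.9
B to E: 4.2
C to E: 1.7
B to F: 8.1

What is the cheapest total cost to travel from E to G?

Running Dijkstra from E:
E: 0
C: 1.7  (via E)
F: 1.9  (via E)
B: 4.2  (via E)
D: 5.8  (via F)
G: 6.2  (via C)
Shortest route: E → C → G = 6.2.

6.2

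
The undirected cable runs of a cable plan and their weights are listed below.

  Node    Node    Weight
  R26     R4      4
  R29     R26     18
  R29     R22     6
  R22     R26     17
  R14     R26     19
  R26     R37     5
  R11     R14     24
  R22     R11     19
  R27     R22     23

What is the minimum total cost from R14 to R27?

59

Enumerating some paths:
R14 → R26 → R29 → R22 → R27: 19+18+6+23 = 66
R14 → R26 → R22 → R27: 19+17+23 = 59
R14 → R11 → R22 → R27: 24+19+23 = 66
The minimum is 59 via R14 → R26 → R22 → R27.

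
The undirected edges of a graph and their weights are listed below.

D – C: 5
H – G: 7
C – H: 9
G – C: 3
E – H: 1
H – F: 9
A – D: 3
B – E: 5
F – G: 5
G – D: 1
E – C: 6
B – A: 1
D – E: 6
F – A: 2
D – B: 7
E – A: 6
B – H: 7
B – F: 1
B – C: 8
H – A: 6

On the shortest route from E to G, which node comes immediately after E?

D

Compare a few routes:
E → H → G: 1+7 = 8
E → C → G: 6+3 = 9
E → D → G: 6+1 = 7
Cheapest is E → D → G at 7.
So from E the first move is to D.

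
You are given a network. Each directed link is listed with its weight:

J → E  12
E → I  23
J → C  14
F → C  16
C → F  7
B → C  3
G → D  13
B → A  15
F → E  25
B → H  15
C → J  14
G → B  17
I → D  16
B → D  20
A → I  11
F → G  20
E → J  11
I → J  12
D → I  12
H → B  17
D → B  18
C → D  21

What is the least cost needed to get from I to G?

Running Dijkstra from I:
I: 0
J: 12  (via I)
D: 16  (via I)
E: 24  (via J)
C: 26  (via J)
F: 33  (via C)
B: 34  (via D)
A: 49  (via B)
H: 49  (via B)
G: 53  (via F)
Shortest route: I–J–C–F–G = 53.

53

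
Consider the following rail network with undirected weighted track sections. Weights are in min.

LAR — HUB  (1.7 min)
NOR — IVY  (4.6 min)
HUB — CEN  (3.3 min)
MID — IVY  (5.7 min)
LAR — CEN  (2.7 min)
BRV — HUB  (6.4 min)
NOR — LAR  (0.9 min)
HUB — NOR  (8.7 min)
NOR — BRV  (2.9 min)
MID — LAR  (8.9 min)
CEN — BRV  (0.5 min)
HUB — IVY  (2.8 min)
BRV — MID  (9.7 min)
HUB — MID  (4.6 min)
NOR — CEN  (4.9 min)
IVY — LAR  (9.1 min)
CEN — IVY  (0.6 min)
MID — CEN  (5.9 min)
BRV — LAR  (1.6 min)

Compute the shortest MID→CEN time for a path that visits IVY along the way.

Best MID to IVY: MID → IVY costing 5.7
Shortest IVY→CEN: IVY → CEN = 0.6
Total via IVY: 5.7 + 0.6 = 6.3 min.

6.3 min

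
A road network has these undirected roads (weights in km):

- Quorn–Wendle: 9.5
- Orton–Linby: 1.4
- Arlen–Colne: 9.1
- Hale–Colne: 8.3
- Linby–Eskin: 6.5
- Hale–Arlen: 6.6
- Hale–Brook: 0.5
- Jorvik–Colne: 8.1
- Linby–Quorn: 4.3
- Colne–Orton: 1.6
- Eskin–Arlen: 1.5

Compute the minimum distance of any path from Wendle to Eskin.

Candidate routes:
Wendle–Quorn–Linby–Eskin: 9.5+4.3+6.5 = 20.3
Wendle–Quorn–Linby–Orton–Colne–Hale–Arlen–Eskin: 9.5+4.3+1.4+1.6+8.3+6.6+1.5 = 33.2
Wendle–Quorn–Linby–Orton–Colne–Arlen–Eskin: 9.5+4.3+1.4+1.6+9.1+1.5 = 27.4
The minimum is 20.3 km via Wendle–Quorn–Linby–Eskin.

20.3 km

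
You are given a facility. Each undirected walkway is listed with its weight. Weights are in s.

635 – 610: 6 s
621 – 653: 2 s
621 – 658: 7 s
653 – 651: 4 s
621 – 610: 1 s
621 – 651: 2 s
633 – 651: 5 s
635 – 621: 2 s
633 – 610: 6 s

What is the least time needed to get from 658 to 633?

Enumerating some paths:
658 - 621 - 610 - 633: 7+1+6 = 14
658 - 621 - 653 - 651 - 633: 7+2+4+5 = 18
Cheapest is 658 - 621 - 610 - 633 at 14 s.

14 s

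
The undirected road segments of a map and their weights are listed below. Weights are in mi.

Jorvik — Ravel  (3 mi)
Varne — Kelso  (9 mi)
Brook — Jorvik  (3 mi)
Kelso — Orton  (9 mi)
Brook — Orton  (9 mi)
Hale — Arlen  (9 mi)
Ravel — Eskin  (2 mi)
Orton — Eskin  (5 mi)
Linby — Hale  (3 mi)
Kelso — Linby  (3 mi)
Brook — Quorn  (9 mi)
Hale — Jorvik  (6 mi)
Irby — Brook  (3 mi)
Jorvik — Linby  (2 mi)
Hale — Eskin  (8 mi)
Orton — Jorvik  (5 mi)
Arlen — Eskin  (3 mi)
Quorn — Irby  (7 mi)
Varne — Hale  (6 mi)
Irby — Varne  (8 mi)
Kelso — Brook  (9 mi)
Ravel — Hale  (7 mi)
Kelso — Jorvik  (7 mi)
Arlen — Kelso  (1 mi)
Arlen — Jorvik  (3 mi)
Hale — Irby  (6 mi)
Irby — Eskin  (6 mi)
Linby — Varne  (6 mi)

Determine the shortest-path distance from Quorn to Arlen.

15 mi

Settle nodes by increasing distance from Quorn:
Quorn: 0
Irby: 7  (via Quorn)
Brook: 9  (via Quorn)
Jorvik: 12  (via Brook)
Hale: 13  (via Irby)
Eskin: 13  (via Irby)
Linby: 14  (via Jorvik)
Arlen: 15  (via Jorvik)
Shortest route: Quorn–Brook–Jorvik–Arlen = 15 mi.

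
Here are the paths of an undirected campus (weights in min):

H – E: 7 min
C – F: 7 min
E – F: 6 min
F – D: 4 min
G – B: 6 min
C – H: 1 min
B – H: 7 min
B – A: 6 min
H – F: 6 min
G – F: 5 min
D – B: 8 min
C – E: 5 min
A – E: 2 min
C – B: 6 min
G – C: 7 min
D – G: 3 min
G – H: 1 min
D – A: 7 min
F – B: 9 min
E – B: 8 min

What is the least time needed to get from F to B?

9 min

Running Dijkstra from F:
F: 0
D: 4  (via F)
G: 5  (via F)
E: 6  (via F)
H: 6  (via F)
C: 7  (via F)
A: 8  (via E)
B: 9  (via F)
Shortest route: F–B = 9 min.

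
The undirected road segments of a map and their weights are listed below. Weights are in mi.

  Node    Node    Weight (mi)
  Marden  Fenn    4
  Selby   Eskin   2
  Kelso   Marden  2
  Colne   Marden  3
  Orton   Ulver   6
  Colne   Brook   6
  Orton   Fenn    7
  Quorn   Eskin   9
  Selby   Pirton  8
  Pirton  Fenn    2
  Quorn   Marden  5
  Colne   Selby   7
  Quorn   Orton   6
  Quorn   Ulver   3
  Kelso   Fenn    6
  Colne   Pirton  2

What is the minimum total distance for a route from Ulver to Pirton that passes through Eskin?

Best Ulver to Eskin: Ulver–Quorn–Eskin costing 12
Shortest Eskin→Pirton: Eskin–Selby–Pirton = 10
Total via Eskin: 12 + 10 = 22 mi.

22 mi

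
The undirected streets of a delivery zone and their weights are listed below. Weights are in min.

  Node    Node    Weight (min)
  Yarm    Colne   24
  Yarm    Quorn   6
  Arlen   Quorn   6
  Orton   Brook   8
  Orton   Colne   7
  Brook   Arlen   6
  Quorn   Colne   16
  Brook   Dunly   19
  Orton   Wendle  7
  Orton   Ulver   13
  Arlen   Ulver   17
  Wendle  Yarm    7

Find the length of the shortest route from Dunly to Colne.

34 min

Compare a few routes:
Dunly - Brook - Arlen - Quorn - Yarm - Wendle - Orton - Colne: 19+6+6+6+7+7+7 = 58
Dunly - Brook - Arlen - Quorn - Colne: 19+6+6+16 = 47
Dunly - Brook - Orton - Colne: 19+8+7 = 34
Dunly - Brook - Arlen - Quorn - Yarm - Colne: 19+6+6+6+24 = 61
The minimum is 34 min via Dunly - Brook - Orton - Colne.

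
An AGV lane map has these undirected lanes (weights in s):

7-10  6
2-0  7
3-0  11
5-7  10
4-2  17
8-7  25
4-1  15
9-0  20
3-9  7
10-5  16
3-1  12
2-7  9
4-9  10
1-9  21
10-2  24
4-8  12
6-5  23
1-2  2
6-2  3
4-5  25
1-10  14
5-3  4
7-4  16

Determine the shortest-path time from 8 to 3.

Settle nodes by increasing distance from 8:
8: 0
4: 12  (via 8)
9: 22  (via 4)
7: 25  (via 8)
1: 27  (via 4)
2: 29  (via 4)
3: 29  (via 9)
Shortest route: 8–4–9–3 = 29 s.

29 s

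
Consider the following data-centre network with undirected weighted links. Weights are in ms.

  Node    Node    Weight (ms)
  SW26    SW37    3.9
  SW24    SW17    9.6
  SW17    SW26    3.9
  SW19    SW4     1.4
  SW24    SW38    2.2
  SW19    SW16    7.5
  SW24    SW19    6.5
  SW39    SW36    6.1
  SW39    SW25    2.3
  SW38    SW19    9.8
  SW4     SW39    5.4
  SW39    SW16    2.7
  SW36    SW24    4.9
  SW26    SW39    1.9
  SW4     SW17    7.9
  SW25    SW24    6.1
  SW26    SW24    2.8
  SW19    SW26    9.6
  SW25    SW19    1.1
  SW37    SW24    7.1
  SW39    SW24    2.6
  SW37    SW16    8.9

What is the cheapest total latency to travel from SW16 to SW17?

Compare a few routes:
SW16 - SW39 - SW24 - SW26 - SW17: 2.7+2.6+2.8+3.9 = 12
SW16 - SW39 - SW24 - SW17: 2.7+2.6+9.6 = 14.9
SW16 - SW39 - SW25 - SW19 - SW4 - SW17: 2.7+2.3+1.1+1.4+7.9 = 15.4
SW16 - SW39 - SW26 - SW17: 2.7+1.9+3.9 = 8.5
Cheapest is SW16 - SW39 - SW26 - SW17 at 8.5 ms.

8.5 ms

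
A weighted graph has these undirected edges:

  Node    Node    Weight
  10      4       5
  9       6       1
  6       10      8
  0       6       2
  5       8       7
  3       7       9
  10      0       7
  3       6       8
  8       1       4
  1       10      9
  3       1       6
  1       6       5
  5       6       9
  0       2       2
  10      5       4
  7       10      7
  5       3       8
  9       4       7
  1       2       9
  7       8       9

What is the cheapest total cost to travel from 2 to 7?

16

Candidate routes:
2–0–10–7: 2+7+7 = 16
2–0–6–10–7: 2+2+8+7 = 19
Cheapest is 2–0–10–7 at 16.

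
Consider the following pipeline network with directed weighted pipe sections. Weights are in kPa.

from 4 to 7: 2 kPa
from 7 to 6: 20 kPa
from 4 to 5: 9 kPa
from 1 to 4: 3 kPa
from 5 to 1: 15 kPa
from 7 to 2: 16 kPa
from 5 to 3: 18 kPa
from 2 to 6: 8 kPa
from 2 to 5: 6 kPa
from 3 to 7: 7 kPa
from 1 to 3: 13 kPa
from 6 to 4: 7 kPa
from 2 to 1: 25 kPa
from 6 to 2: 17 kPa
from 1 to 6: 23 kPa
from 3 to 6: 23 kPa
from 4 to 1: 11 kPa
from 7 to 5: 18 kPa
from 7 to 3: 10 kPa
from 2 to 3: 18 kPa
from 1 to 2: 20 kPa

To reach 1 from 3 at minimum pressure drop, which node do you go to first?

7

Candidate routes:
3–7–5–1: 7+18+15 = 40
3–6–4–1: 23+7+11 = 41
Cheapest is 3–7–5–1 at 40 kPa.
So from 3 the first move is to 7.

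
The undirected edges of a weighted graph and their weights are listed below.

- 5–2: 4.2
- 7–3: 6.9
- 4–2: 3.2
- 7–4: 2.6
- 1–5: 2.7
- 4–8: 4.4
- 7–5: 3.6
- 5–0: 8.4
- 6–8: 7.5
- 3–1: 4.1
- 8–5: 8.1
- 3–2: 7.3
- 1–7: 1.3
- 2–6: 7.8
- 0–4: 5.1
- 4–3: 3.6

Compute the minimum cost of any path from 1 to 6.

14.7

Settle nodes by increasing distance from 1:
1: 0
7: 1.3  (via 1)
5: 2.7  (via 1)
4: 3.9  (via 7)
3: 4.1  (via 1)
2: 6.9  (via 5)
8: 8.3  (via 4)
0: 9  (via 4)
6: 14.7  (via 2)
Shortest route: 1–5–2–6 = 14.7.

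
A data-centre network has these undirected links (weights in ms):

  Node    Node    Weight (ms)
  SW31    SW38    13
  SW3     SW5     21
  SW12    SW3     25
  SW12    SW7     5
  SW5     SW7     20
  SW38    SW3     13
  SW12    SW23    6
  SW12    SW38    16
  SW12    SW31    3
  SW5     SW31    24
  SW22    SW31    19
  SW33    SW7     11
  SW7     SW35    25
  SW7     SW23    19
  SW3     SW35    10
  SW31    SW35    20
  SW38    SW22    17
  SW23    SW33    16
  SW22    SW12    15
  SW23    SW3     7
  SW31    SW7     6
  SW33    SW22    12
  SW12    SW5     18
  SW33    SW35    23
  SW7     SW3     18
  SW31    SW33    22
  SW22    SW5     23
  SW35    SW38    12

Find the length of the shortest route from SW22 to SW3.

28 ms

Running Dijkstra from SW22:
SW22: 0
SW33: 12  (via SW22)
SW12: 15  (via SW22)
SW38: 17  (via SW22)
SW31: 18  (via SW12)
SW7: 20  (via SW12)
SW23: 21  (via SW12)
SW5: 23  (via SW22)
SW3: 28  (via SW23)
Shortest route: SW22–SW12–SW23–SW3 = 28 ms.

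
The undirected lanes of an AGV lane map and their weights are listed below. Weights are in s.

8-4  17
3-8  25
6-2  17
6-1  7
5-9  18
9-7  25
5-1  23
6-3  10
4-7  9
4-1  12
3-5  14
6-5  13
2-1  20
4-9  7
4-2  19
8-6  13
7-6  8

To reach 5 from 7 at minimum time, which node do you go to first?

6

Candidate routes:
7 → 4 → 9 → 5: 9+7+18 = 34
7 → 6 → 3 → 5: 8+10+14 = 32
7 → 6 → 5: 8+13 = 21
The minimum is 21 s via 7 → 6 → 5.
So from 7 the first move is to 6.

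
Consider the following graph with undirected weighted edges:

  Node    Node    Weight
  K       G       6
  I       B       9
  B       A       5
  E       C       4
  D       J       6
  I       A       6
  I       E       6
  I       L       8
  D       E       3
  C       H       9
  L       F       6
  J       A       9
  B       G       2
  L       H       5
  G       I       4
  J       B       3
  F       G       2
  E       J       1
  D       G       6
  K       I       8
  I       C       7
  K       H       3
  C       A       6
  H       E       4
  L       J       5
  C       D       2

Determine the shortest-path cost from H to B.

8

Shortest distances from H:
H: 0
K: 3  (via H)
E: 4  (via H)
J: 5  (via E)
L: 5  (via H)
D: 7  (via E)
B: 8  (via J)
Shortest route: H → E → J → B = 8.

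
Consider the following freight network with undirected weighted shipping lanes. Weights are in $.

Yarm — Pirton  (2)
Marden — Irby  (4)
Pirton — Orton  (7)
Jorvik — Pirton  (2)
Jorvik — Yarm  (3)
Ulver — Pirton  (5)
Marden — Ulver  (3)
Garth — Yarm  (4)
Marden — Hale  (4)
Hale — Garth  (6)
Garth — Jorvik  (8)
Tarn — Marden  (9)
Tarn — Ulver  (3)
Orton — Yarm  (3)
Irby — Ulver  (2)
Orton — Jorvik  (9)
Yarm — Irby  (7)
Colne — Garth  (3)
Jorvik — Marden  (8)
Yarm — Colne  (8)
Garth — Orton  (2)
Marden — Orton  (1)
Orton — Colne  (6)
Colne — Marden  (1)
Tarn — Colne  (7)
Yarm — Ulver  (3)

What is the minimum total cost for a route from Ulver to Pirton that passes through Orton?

$9

Best Ulver to Orton: Ulver → Marden → Orton costing 4
Shortest Orton→Pirton: Orton → Yarm → Pirton = 5
Total via Orton: 4 + 5 = $9.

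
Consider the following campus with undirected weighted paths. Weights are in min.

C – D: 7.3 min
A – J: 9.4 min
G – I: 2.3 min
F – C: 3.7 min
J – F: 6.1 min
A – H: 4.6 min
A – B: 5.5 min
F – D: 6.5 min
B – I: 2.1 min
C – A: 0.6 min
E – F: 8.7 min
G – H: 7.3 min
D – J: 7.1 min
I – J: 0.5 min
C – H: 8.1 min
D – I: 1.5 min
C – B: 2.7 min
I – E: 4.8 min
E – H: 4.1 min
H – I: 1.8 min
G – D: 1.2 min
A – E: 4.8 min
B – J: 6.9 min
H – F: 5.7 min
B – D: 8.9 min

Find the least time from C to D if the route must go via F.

10.2 min

Best C to F: C → F costing 3.7
Best F to D: F → D costing 6.5
Total via F: 3.7 + 6.5 = 10.2 min.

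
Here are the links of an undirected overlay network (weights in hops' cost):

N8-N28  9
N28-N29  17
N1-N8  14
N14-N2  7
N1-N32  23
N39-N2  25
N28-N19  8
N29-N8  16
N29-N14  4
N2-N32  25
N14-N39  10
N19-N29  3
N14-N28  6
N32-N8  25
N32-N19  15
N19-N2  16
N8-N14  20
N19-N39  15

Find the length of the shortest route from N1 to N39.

Candidate routes:
N1–N8–N29–N14–N39: 14+16+4+10 = 44
N1–N8–N28–N14–N39: 14+9+6+10 = 39
N1–N8–N28–N19–N39: 14+9+8+15 = 46
N1–N8–N14–N39: 14+20+10 = 44
The minimum is 39 hops' cost via N1–N8–N28–N14–N39.

39 hops' cost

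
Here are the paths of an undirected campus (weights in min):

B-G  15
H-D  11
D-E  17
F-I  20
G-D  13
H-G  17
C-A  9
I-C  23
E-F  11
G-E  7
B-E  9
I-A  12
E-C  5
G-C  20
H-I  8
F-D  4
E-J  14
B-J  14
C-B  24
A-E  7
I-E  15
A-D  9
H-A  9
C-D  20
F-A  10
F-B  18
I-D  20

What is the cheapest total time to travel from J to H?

Candidate routes:
J - E - A - H: 14+7+9 = 30
J - E - C - A - H: 14+5+9+9 = 37
J - E - I - H: 14+15+8 = 37
Cheapest is J - E - A - H at 30 min.

30 min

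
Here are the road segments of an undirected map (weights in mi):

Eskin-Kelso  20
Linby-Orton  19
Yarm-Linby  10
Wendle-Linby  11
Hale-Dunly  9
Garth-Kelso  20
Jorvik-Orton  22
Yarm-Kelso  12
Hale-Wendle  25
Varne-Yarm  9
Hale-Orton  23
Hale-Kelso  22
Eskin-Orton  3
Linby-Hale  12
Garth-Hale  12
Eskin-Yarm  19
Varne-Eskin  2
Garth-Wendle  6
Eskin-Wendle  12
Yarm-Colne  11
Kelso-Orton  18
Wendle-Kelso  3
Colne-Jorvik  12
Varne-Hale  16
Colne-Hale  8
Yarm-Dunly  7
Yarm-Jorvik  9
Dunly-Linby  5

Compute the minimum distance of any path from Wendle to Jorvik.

Compare a few routes:
Wendle - Linby - Yarm - Jorvik: 11+10+9 = 30
Wendle - Kelso - Yarm - Jorvik: 3+12+9 = 24
Wendle - Eskin - Varne - Yarm - Jorvik: 12+2+9+9 = 32
The minimum is 24 mi via Wendle - Kelso - Yarm - Jorvik.

24 mi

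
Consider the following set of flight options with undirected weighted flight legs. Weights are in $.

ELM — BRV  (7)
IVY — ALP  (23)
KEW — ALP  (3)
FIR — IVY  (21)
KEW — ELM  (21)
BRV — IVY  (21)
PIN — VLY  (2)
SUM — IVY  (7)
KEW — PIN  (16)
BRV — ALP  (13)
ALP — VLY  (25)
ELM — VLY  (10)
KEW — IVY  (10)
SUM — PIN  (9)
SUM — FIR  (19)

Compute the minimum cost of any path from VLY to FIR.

$30

Candidate routes:
VLY - PIN - SUM - FIR: 2+9+19 = 30
VLY - PIN - SUM - IVY - FIR: 2+9+7+21 = 39
The minimum is $30 via VLY - PIN - SUM - FIR.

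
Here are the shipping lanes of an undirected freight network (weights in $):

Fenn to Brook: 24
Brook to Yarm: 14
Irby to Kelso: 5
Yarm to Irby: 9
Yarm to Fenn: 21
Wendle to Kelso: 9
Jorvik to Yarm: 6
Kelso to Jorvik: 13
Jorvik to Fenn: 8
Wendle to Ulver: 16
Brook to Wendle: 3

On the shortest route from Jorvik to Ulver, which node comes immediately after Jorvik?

Kelso

Compare a few routes:
Jorvik → Yarm → Irby → Kelso → Wendle → Ulver: 6+9+5+9+16 = 45
Jorvik → Fenn → Brook → Wendle → Ulver: 8+24+3+16 = 51
Jorvik → Yarm → Brook → Wendle → Ulver: 6+14+3+16 = 39
Jorvik → Kelso → Wendle → Ulver: 13+9+16 = 38
The minimum is $38 via Jorvik → Kelso → Wendle → Ulver.
So from Jorvik the first move is to Kelso.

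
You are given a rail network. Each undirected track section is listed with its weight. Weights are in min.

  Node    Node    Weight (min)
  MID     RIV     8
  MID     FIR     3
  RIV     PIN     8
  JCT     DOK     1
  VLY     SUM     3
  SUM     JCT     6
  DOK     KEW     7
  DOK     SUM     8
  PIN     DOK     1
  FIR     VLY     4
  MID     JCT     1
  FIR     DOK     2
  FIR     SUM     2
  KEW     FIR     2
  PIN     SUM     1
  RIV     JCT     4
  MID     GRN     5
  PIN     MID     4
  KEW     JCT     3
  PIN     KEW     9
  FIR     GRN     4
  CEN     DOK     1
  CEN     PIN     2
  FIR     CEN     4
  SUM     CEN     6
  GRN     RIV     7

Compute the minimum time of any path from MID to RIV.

Settle nodes by increasing distance from MID:
MID: 0
JCT: 1  (via MID)
DOK: 2  (via JCT)
CEN: 3  (via DOK)
PIN: 3  (via DOK)
FIR: 3  (via MID)
SUM: 4  (via PIN)
KEW: 4  (via JCT)
RIV: 5  (via JCT)
Shortest route: MID → JCT → RIV = 5 min.

5 min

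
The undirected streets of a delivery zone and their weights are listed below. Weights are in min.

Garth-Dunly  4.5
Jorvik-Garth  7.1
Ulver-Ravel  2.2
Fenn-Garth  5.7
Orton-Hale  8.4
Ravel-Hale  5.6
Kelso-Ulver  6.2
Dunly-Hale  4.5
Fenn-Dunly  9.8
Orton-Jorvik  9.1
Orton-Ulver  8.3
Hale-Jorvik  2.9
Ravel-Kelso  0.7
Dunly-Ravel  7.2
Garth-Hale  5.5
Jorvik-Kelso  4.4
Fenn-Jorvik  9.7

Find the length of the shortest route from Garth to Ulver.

13.3 min

Running Dijkstra from Garth:
Garth: 0
Dunly: 4.5  (via Garth)
Hale: 5.5  (via Garth)
Fenn: 5.7  (via Garth)
Jorvik: 7.1  (via Garth)
Ravel: 11.1  (via Hale)
Kelso: 11.5  (via Jorvik)
Ulver: 13.3  (via Ravel)
Shortest route: Garth → Hale → Ravel → Ulver = 13.3 min.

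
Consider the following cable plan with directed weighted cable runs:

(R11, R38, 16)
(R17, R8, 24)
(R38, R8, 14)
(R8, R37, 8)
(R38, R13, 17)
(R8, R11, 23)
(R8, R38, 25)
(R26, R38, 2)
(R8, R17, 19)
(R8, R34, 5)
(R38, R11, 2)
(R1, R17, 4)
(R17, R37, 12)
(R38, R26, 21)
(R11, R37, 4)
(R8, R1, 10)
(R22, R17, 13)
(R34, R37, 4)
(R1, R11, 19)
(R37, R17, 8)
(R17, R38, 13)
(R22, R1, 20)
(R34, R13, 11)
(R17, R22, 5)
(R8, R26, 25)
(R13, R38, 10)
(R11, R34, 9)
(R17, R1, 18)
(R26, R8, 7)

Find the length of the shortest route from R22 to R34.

37

Settle nodes by increasing distance from R22:
R22: 0
R17: 13  (via R22)
R1: 20  (via R22)
R37: 25  (via R17)
R38: 26  (via R17)
R11: 28  (via R38)
R34: 37  (via R11)
Shortest route: R22–R17–R38–R11–R34 = 37.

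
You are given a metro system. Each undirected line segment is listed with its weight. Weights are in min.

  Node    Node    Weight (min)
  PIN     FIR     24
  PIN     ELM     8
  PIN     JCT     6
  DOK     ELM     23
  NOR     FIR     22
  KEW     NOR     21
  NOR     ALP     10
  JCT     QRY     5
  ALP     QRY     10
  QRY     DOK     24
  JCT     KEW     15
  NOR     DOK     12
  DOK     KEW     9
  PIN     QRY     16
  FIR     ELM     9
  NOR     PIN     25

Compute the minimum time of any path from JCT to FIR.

23 min

Shortest distances from JCT:
JCT: 0
QRY: 5  (via JCT)
PIN: 6  (via JCT)
ELM: 14  (via PIN)
ALP: 15  (via QRY)
KEW: 15  (via JCT)
FIR: 23  (via ELM)
Shortest route: JCT → PIN → ELM → FIR = 23 min.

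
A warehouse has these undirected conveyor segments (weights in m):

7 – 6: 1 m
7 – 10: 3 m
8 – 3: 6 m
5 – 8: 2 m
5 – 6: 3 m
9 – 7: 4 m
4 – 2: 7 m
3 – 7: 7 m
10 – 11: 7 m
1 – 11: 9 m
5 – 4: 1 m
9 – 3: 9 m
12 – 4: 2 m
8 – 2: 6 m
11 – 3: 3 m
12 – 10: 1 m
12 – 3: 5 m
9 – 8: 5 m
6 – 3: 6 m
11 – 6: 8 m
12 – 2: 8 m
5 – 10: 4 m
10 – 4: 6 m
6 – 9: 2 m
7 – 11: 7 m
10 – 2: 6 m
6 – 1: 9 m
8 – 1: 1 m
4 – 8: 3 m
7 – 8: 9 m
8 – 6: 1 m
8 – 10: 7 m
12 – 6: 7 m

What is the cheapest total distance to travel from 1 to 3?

7 m

Enumerating some paths:
1–8–6–3: 1+1+6 = 8
1–8–3: 1+6 = 7
1–8–6–7–3: 1+1+1+7 = 10
The minimum is 7 m via 1–8–3.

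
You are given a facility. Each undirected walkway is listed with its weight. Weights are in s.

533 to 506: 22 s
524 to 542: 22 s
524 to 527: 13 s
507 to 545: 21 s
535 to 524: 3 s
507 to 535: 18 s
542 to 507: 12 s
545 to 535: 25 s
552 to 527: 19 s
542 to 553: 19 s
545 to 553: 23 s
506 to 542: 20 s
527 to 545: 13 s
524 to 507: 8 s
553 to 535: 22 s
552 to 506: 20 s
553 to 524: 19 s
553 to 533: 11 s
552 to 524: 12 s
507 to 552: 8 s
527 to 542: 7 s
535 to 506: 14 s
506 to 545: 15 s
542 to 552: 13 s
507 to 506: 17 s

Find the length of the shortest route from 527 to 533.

Compare a few routes:
527–542–553–533: 7+19+11 = 37
527–524–553–533: 13+19+11 = 43
527–545–553–533: 13+23+11 = 47
Cheapest is 527–542–553–533 at 37 s.

37 s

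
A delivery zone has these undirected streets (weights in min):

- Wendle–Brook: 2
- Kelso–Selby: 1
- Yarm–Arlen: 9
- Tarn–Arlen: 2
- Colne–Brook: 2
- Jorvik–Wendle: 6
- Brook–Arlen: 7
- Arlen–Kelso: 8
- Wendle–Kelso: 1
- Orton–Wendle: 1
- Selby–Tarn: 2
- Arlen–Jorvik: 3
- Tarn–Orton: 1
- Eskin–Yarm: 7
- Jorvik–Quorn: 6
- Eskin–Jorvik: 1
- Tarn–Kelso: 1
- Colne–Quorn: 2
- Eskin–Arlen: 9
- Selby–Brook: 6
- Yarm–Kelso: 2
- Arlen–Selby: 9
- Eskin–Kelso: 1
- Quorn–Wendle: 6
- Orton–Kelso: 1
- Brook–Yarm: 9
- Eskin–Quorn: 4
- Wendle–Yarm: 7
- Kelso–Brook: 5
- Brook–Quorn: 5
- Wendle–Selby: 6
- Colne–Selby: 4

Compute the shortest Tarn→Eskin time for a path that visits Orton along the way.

3 min

Shortest Tarn→Orton: Tarn → Orton = 1
Shortest Orton→Eskin: Orton → Kelso → Eskin = 2
Total via Orton: 1 + 2 = 3 min.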